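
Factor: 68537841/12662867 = 3^1*7^ ( - 1)*1808981^ ( - 1)*22845947^1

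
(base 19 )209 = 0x2db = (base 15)33B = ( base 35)kv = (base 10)731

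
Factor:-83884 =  - 2^2*67^1* 313^1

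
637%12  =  1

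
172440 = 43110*4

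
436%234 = 202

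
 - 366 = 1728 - 2094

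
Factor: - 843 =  - 3^1 * 281^1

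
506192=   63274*8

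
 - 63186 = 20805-83991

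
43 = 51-8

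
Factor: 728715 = 3^1 * 5^1 * 13^1*37^1 * 101^1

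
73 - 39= 34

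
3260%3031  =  229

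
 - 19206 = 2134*(-9)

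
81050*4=324200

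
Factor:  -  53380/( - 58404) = 3^(-1 ) * 5^1 * 17^1*31^ ( - 1 )  =  85/93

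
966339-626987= 339352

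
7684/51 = 452/3 = 150.67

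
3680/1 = 3680 = 3680.00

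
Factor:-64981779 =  - 3^1*29^1*83^1*8999^1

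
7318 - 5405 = 1913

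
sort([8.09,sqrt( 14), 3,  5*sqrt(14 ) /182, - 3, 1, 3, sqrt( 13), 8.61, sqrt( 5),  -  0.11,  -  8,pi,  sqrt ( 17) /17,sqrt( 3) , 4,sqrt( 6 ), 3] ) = [ - 8, - 3, - 0.11, 5*sqrt( 14 )/182,  sqrt(17) /17, 1, sqrt(3),sqrt( 5),  sqrt ( 6),3,  3,3,  pi, sqrt( 13 ),sqrt( 14),  4,  8.09,8.61 ] 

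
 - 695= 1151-1846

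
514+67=581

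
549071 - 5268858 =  - 4719787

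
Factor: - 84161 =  - 7^1*11^1*1093^1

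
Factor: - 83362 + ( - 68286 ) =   -  151648 = - 2^5*7^1 * 677^1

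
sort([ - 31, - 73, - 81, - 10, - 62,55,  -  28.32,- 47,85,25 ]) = [ - 81, - 73 , - 62, - 47,  -  31,-28.32, - 10,25,  55,  85 ]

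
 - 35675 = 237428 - 273103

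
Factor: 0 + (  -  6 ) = -6 = -2^1 * 3^1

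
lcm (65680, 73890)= 591120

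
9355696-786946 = 8568750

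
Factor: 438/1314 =3^ ( - 1)=1/3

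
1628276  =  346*4706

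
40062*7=280434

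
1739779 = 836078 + 903701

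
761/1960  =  761/1960 =0.39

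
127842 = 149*858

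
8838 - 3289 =5549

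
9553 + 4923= 14476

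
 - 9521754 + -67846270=-77368024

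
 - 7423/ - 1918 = 3 + 1669/1918=3.87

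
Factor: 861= 3^1 * 7^1*41^1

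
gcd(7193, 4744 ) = 1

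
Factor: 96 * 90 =2^6*3^3*5^1 = 8640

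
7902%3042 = 1818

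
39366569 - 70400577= - 31034008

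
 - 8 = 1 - 9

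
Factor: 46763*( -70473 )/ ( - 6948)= 1098509633/2316 = 2^( - 2)*3^ ( - 1)*13^2*101^1 * 139^1*193^(- 1 )* 463^1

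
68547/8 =8568 + 3/8 = 8568.38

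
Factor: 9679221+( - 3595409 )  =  6083812 = 2^2*7^1*31^1*43^1*163^1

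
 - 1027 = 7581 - 8608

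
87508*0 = 0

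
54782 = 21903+32879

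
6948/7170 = 1158/1195 = 0.97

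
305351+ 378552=683903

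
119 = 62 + 57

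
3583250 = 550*6515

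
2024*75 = 151800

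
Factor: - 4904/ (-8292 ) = 1226/2073 = 2^1*3^( - 1 )*613^1*691^ ( - 1) 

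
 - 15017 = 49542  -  64559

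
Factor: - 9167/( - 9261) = 3^ (-3)*7^ ( - 3)*89^1*103^1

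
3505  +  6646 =10151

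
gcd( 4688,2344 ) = 2344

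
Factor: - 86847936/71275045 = -2^6 * 3^1*5^( - 1)*7^1*19^2*23^( - 1)*31^(  -  1)*179^1*19993^( - 1 ) 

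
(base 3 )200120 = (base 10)501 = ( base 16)1f5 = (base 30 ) gl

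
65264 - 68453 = - 3189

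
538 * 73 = 39274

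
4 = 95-91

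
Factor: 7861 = 7^1*1123^1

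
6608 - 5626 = 982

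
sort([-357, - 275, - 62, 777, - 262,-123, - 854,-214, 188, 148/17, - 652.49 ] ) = [ - 854,  -  652.49, - 357, - 275, - 262, - 214, - 123,-62, 148/17,188,  777]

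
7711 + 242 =7953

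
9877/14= 1411/2 = 705.50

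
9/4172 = 9/4172 = 0.00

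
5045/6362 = 5045/6362  =  0.79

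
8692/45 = 8692/45 = 193.16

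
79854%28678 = 22498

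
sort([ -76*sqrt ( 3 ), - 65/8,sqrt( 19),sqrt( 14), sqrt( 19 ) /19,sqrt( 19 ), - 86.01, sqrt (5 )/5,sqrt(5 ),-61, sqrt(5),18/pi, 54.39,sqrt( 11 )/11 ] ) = [-76  *  sqrt( 3), -86.01 , - 61,-65/8,sqrt( 19) /19 , sqrt( 11) /11,sqrt( 5 )/5,sqrt( 5 )  ,  sqrt( 5),sqrt( 14),sqrt(19), sqrt( 19),18/pi,54.39]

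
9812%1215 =92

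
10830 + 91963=102793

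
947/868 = 1+79/868 = 1.09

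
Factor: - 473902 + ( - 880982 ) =  -  2^2*3^1*23^1*4909^1  =  - 1354884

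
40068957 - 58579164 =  - 18510207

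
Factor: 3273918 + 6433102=9707020 = 2^2*5^1*485351^1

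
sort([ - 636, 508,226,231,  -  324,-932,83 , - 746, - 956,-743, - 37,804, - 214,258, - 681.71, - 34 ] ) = [  -  956 , - 932, -746 , - 743, - 681.71, - 636, - 324, - 214, -37,  -  34,83,226,231,258,508,804 ] 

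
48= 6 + 42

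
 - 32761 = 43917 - 76678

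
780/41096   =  195/10274 = 0.02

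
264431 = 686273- 421842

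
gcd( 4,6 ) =2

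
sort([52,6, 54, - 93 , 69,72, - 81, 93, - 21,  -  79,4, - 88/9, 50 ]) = [ - 93, - 81, - 79, - 21,- 88/9,4,6,50, 52,54,69,72 , 93] 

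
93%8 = 5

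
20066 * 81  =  1625346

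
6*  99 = 594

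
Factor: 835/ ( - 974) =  - 2^(-1) * 5^1 * 167^1*487^(-1 )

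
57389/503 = 57389/503= 114.09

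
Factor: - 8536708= - 2^2*1201^1*1777^1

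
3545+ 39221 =42766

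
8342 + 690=9032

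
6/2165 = 6/2165 = 0.00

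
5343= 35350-30007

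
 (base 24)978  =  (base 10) 5360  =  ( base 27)79E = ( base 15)18C5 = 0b1010011110000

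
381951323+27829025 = 409780348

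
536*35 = 18760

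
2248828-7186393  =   - 4937565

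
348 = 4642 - 4294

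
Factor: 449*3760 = 1688240 = 2^4*5^1*47^1*449^1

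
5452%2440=572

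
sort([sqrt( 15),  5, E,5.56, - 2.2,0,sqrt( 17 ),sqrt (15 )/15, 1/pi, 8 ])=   [ - 2.2,0, sqrt( 15)/15, 1/pi,E,sqrt(15) , sqrt ( 17),5, 5.56,8 ] 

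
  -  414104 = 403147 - 817251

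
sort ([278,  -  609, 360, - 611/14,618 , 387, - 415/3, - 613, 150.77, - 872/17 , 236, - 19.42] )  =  [  -  613, - 609, - 415/3,-872/17, - 611/14, - 19.42,150.77,  236,278, 360,387, 618 ] 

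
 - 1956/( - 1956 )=1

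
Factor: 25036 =2^2 * 11^1*569^1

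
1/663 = 1/663 =0.00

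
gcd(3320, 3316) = 4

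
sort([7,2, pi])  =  [2,pi,7 ]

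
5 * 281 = 1405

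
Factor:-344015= -5^1*7^1*9829^1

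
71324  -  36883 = 34441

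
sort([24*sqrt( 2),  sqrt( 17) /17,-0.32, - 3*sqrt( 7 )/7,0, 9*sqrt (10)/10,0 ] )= [ - 3 * sqrt( 7) /7,-0.32,0, 0,sqrt(17 ) /17,  9 * sqrt( 10) /10, 24*sqrt ( 2) ]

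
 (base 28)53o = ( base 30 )4E8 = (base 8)7674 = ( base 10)4028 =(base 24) 6NK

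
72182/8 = 36091/4 = 9022.75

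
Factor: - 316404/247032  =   - 2^( - 1 )*11^1* 17^1 * 73^( - 1) = - 187/146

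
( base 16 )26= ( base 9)42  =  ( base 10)38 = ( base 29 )19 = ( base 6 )102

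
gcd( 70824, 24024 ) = 312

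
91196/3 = 30398+ 2/3  =  30398.67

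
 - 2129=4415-6544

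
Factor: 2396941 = 2396941^1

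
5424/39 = 139 + 1/13 = 139.08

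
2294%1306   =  988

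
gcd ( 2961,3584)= 7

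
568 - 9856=  -  9288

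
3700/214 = 17 + 31/107 =17.29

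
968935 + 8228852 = 9197787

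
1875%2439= 1875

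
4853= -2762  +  7615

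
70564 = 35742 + 34822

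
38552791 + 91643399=130196190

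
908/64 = 227/16 = 14.19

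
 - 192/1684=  - 1 + 373/421=-0.11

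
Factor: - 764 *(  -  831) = 2^2*3^1 * 191^1*277^1  =  634884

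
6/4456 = 3/2228=0.00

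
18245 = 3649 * 5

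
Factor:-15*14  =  -2^1 * 3^1*5^1*7^1 = - 210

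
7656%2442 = 330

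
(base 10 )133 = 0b10000101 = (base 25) 58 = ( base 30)4d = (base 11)111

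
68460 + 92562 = 161022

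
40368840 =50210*804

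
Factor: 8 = 2^3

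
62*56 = 3472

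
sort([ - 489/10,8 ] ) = [-489/10, 8]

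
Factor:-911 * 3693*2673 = -8992835379 = - 3^6*11^1*911^1*1231^1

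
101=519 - 418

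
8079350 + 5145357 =13224707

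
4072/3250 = 1+411/1625 = 1.25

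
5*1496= 7480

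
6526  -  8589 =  - 2063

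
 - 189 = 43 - 232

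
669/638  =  669/638  =  1.05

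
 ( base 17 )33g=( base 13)56b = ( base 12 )65A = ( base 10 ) 934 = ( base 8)1646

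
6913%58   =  11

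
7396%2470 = 2456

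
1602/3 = 534  =  534.00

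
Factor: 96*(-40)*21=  - 80640= - 2^8*3^2*5^1*7^1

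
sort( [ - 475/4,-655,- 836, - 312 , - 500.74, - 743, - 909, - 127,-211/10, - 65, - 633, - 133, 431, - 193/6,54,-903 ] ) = [ - 909,-903 , - 836,  -  743 , - 655,-633, - 500.74, - 312, - 133, - 127, - 475/4,  -  65,- 193/6, - 211/10, 54,431 ]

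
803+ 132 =935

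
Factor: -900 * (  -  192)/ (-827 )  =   - 172800/827=-2^8*3^3*5^2*827^( - 1 ) 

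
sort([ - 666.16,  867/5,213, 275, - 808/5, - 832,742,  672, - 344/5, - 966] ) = [ - 966, - 832,- 666.16, -808/5, - 344/5, 867/5,  213,  275 , 672,742 ] 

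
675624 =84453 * 8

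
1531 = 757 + 774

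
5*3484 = 17420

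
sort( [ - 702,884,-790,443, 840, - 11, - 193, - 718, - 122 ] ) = [ - 790, - 718, - 702, - 193,  -  122, - 11, 443,840,884]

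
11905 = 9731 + 2174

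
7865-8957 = -1092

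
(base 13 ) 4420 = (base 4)2110102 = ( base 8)22422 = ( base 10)9490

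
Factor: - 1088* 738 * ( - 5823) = 4675542912= 2^7 * 3^4 * 17^1*41^1*647^1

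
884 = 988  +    -  104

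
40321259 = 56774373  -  16453114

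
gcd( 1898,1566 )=2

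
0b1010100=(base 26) 36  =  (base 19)48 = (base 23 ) 3F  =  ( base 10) 84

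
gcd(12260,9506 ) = 2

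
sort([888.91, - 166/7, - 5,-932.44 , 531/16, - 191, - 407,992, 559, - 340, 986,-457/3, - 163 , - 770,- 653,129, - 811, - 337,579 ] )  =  [ - 932.44, - 811, - 770, - 653, - 407 , - 340, - 337, - 191, -163 , - 457/3, - 166/7, - 5,531/16,  129, 559,  579,888.91, 986,992]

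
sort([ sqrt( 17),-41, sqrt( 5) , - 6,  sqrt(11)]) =[- 41, -6, sqrt( 5),  sqrt(11), sqrt( 17) ] 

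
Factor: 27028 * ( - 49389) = - 1334885892 = - 2^2 * 3^1 * 29^1*101^1 * 163^1 * 233^1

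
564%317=247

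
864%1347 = 864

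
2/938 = 1/469=0.00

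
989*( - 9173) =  - 9072097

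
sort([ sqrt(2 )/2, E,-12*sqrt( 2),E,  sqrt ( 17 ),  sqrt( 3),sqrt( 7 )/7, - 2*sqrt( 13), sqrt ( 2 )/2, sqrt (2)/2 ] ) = [ - 12*sqrt( 2), - 2 * sqrt( 13) , sqrt (7 ) /7, sqrt( 2)/2, sqrt(2)/2, sqrt( 2 )/2, sqrt(3),E, E, sqrt( 17 )]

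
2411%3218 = 2411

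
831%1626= 831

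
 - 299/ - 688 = 299/688 = 0.43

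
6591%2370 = 1851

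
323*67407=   21772461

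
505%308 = 197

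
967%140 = 127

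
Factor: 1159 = 19^1*61^1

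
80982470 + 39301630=120284100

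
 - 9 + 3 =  - 6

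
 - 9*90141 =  - 811269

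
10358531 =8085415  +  2273116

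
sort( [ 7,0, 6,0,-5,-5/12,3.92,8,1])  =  [-5, - 5/12,0,0 , 1, 3.92,6, 7,  8]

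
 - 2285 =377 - 2662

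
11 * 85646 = 942106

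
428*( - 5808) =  - 2485824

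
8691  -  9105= -414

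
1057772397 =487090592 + 570681805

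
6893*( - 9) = - 62037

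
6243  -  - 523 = 6766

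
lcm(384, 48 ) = 384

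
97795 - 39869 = 57926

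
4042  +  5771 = 9813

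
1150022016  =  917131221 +232890795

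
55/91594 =55/91594 = 0.00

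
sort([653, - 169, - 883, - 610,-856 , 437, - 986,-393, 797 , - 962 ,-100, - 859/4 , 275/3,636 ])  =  [ - 986 , - 962,  -  883, - 856, - 610,  -  393, - 859/4, - 169, - 100,  275/3,437 , 636 , 653,797] 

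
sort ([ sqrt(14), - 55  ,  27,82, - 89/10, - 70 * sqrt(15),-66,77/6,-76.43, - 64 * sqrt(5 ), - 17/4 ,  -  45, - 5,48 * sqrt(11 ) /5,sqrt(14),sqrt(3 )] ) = [ - 70*sqrt( 15), - 64 * sqrt(5), - 76.43, - 66, - 55,  -  45 , - 89/10, - 5, - 17/4 , sqrt(3),sqrt(14),  sqrt( 14 ),77/6,27,  48 * sqrt( 11 ) /5,82]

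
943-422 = 521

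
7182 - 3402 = 3780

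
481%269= 212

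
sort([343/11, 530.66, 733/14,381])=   [343/11, 733/14 , 381,530.66]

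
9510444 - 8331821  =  1178623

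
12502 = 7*1786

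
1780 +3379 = 5159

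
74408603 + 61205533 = 135614136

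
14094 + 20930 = 35024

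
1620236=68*23827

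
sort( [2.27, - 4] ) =[ - 4, 2.27] 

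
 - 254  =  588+-842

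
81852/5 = 81852/5= 16370.40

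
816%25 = 16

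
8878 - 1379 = 7499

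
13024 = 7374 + 5650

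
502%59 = 30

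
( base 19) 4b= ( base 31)2P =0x57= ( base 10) 87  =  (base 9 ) 106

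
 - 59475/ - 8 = 7434 + 3/8 = 7434.38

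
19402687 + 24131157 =43533844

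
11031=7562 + 3469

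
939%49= 8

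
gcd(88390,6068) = 2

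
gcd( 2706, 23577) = 3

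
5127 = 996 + 4131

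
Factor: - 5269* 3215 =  - 5^1*11^1*479^1*643^1 = - 16939835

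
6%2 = 0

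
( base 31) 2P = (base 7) 153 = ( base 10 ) 87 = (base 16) 57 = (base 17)52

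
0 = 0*44176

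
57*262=14934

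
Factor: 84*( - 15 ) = -2^2*3^2*5^1*7^1 = - 1260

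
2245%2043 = 202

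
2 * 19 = 38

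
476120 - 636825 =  - 160705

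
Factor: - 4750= -2^1*5^3*19^1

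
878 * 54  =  47412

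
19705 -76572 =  - 56867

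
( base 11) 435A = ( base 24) 9ng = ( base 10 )5752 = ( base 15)1a87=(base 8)13170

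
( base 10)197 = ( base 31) 6B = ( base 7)401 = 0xC5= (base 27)78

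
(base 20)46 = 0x56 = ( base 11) 79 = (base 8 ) 126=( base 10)86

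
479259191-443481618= 35777573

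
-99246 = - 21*4726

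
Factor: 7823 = 7823^1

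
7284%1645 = 704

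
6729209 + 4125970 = 10855179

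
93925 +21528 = 115453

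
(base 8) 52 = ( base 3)1120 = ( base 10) 42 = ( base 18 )26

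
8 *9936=79488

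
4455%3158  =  1297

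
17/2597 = 17/2597= 0.01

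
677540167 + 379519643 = 1057059810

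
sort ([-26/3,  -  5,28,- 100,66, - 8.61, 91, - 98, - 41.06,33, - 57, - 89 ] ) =[ - 100,-98,  -  89,  -  57, - 41.06, - 26/3,-8.61  , - 5,28, 33,66,91 ]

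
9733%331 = 134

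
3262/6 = 543 +2/3 = 543.67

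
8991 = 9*999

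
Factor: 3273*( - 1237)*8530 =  - 2^1*3^1*5^1*853^1 *1091^1*1237^1  =  -34535419530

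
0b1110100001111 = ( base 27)A5E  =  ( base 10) 7439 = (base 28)9DJ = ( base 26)b03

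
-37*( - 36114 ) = 1336218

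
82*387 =31734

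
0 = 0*65124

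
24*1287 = 30888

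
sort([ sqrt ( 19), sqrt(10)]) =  [ sqrt( 10 ), sqrt( 19) ] 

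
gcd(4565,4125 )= 55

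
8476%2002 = 468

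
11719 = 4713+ 7006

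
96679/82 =1179 + 1/82 = 1179.01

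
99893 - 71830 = 28063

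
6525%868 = 449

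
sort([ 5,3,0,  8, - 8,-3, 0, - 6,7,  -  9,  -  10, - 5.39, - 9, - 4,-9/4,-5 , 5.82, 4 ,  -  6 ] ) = [ - 10, - 9,  -  9, - 8, - 6,  -  6,-5.39,-5, - 4,-3,  -  9/4 , 0, 0,  3,4,5, 5.82, 7, 8]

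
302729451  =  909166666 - 606437215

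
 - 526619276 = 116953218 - 643572494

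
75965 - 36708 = 39257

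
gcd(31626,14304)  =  6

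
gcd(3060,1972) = 68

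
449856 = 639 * 704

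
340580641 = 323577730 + 17002911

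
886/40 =22+3/20= 22.15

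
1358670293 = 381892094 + 976778199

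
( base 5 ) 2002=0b11111100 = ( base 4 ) 3330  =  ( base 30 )8C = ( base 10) 252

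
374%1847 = 374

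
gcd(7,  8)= 1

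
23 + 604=627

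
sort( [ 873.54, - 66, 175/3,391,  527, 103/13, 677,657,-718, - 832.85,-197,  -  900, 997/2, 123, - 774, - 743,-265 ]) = [-900,-832.85, - 774, - 743,-718, - 265, - 197, - 66, 103/13, 175/3, 123, 391, 997/2, 527,657, 677,873.54]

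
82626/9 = 27542/3 =9180.67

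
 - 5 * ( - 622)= 3110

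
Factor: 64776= 2^3*3^1 * 2699^1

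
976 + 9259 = 10235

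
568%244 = 80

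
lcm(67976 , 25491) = 203928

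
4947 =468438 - 463491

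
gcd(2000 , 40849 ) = 1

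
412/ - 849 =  - 1 + 437/849= - 0.49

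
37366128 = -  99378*(-376)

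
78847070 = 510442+78336628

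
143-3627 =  - 3484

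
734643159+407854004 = 1142497163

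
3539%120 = 59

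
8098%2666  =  100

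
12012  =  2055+9957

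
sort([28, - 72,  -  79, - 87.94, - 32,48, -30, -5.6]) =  [ - 87.94, - 79, - 72, - 32, - 30, - 5.6,28, 48 ] 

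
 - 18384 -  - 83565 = 65181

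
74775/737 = 74775/737 = 101.46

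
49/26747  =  7/3821  =  0.00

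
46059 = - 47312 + 93371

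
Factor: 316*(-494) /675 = - 2^3*3^( - 3)*5^( - 2) *13^1*19^1*79^1 = -  156104/675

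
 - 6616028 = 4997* ( - 1324)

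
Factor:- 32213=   -  32213^1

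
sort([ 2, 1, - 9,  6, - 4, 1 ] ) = [ - 9, - 4,1 , 1,2,6] 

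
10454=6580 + 3874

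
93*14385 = 1337805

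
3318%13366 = 3318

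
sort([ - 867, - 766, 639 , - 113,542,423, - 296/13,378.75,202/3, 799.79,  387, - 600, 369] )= [ - 867,  -  766, - 600 , - 113, - 296/13,202/3,369,378.75,387, 423,542, 639,  799.79]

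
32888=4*8222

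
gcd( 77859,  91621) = 1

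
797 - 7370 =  - 6573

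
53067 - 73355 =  - 20288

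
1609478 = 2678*601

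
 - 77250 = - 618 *125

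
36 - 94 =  - 58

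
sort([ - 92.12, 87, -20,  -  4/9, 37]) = [ - 92.12, - 20, - 4/9,  37 , 87 ]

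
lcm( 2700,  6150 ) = 110700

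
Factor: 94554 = 2^1*3^3*17^1*103^1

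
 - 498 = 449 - 947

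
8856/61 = 8856/61 = 145.18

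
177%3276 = 177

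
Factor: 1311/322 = 57/14 = 2^( - 1)*3^1 *7^ ( - 1 )*19^1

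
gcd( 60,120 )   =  60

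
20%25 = 20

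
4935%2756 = 2179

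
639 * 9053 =5784867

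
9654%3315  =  3024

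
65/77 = 65/77 =0.84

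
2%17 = 2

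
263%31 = 15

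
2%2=0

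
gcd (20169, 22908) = 249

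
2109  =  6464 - 4355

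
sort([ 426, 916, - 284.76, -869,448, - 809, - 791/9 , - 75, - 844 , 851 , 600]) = [ - 869, - 844, - 809, - 284.76, - 791/9, - 75, 426,448,600,851, 916]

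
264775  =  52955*5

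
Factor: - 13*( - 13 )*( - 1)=- 13^2 = - 169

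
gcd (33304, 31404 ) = 4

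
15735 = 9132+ 6603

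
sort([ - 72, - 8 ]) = [ - 72 , - 8] 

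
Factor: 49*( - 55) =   -  5^1* 7^2*11^1= - 2695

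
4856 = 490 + 4366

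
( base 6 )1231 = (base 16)133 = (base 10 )307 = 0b100110011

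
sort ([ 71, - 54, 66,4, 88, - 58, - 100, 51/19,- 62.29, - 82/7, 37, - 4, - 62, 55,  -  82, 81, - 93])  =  [ - 100, - 93, - 82, - 62.29, - 62, - 58, - 54, - 82/7, - 4,51/19, 4, 37,  55,66,71, 81, 88 ] 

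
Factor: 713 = 23^1*31^1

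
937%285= 82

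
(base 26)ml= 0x251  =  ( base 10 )593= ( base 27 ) lq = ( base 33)HW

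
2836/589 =4 + 480/589   =  4.81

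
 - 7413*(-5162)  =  38265906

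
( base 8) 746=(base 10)486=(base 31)FL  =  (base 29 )GM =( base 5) 3421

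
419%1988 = 419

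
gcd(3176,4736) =8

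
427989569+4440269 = 432429838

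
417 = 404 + 13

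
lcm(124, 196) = 6076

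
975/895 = 195/179 = 1.09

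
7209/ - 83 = - 7209/83  =  -86.86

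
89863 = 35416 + 54447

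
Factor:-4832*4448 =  - 21492736 = - 2^10*139^1*151^1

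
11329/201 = 11329/201 = 56.36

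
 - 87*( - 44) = 3828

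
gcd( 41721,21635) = 1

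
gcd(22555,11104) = 347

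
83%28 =27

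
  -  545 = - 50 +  - 495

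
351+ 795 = 1146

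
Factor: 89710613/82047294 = 2^( -1)*3^( - 2 )*7^ ( -1)*7247^1*12379^1*651169^( - 1 ) 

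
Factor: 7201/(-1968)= - 2^( - 4) * 3^(-1)*19^1*41^ (- 1)*379^1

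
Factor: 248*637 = 2^3*7^2*13^1*31^1 = 157976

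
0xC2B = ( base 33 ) 2SD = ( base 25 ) 4OF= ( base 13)1558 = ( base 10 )3115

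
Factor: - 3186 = - 2^1*3^3*59^1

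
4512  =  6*752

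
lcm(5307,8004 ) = 488244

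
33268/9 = 33268/9 = 3696.44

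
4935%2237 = 461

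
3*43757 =131271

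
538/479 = 1 + 59/479= 1.12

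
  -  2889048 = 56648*(-51)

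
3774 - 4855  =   - 1081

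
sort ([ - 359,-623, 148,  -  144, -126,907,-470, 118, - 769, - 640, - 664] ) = [  -  769,-664, - 640, - 623,-470,-359, - 144, - 126 , 118,  148,  907]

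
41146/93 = 442 +40/93 = 442.43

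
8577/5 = 1715 +2/5 = 1715.40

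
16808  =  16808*1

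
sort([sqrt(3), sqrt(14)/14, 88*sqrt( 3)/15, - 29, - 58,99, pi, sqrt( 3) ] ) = [ -58, - 29,sqrt ( 14)/14,  sqrt( 3), sqrt(3)  ,  pi,88 * sqrt( 3) /15 , 99] 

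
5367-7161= -1794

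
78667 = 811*97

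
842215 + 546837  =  1389052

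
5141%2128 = 885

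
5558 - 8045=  - 2487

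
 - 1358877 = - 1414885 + 56008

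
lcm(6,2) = 6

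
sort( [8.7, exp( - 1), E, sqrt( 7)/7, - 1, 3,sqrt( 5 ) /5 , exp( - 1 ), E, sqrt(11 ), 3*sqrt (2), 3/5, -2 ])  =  [  -  2, - 1, exp( - 1 ), exp ( - 1 ),sqrt(7 ) /7, sqrt( 5 ) /5, 3/5,E  ,  E, 3, sqrt (11 ), 3*sqrt(2 ),8.7 ] 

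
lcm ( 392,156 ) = 15288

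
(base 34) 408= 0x1218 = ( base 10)4632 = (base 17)G08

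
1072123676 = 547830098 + 524293578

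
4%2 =0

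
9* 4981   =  44829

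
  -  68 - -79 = 11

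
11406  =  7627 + 3779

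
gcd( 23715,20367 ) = 279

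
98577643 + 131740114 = 230317757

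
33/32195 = 33/32195= 0.00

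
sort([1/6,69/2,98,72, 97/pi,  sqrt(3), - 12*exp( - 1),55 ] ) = [ - 12 * exp( - 1),1/6,sqrt(3), 97/pi , 69/2,55,  72,98 ] 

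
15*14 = 210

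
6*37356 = 224136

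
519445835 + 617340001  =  1136785836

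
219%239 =219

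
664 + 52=716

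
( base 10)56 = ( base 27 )22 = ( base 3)2002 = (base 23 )2A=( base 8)70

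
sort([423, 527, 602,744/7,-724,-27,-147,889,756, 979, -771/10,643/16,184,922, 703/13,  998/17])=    [-724,  -  147, - 771/10, - 27,  643/16, 703/13,998/17,744/7, 184, 423, 527,602, 756,889, 922, 979] 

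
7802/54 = 144 + 13/27 = 144.48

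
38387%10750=6137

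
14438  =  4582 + 9856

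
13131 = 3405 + 9726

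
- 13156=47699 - 60855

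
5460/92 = 59 +8/23 = 59.35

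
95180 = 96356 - 1176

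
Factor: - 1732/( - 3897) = 4/9 = 2^2 * 3^( - 2)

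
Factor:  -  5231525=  - 5^2*13^1*16097^1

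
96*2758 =264768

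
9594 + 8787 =18381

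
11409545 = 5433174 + 5976371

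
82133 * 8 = 657064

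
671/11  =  61=   61.00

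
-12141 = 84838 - 96979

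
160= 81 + 79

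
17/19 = 17/19 = 0.89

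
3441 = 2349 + 1092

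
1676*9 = 15084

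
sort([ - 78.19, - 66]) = [-78.19, - 66] 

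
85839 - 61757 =24082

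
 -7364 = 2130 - 9494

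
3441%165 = 141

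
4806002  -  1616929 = 3189073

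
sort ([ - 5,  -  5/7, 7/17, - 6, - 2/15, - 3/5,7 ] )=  [  -  6, - 5, - 5/7 , - 3/5, - 2/15 , 7/17, 7]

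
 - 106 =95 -201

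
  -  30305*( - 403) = 12212915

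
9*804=7236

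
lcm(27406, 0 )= 0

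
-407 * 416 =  - 169312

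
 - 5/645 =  - 1/129 = - 0.01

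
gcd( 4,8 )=4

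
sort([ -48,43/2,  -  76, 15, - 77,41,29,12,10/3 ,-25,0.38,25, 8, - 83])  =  [ - 83, - 77, - 76, - 48, - 25,0.38,10/3, 8,12,15 , 43/2, 25,29,41]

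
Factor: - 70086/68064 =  - 11681/11344=-2^ ( - 4)*709^(-1)*11681^1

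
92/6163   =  92/6163 = 0.01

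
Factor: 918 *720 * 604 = 2^7 * 3^5 * 5^1*17^1*151^1 = 399219840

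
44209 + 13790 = 57999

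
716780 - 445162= 271618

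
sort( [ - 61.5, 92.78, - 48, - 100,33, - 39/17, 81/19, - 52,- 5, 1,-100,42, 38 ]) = [ - 100, - 100, -61.5, - 52, - 48, - 5, - 39/17, 1, 81/19, 33, 38, 42 , 92.78 ] 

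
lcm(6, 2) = 6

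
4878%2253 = 372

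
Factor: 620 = 2^2*5^1*31^1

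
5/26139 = 5/26139 = 0.00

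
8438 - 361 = 8077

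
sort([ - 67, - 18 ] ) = [ - 67, - 18] 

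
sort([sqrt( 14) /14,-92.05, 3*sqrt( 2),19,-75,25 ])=[-92.05, - 75,sqrt( 14 ) /14, 3*sqrt( 2), 19, 25] 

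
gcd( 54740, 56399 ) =7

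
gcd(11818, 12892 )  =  2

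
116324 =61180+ 55144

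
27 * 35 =945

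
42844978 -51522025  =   - 8677047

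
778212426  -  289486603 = 488725823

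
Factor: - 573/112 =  - 2^ ( - 4)*3^1 * 7^( - 1 ) * 191^1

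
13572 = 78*174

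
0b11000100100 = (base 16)624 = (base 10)1572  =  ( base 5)22242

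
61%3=1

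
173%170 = 3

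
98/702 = 49/351  =  0.14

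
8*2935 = 23480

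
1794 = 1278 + 516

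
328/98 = 3+17/49 = 3.35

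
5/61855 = 1/12371=0.00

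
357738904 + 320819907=678558811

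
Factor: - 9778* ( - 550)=5377900 = 2^2*5^2*11^1*4889^1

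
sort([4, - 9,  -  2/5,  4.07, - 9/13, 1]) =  [-9, - 9/13, - 2/5, 1, 4,4.07]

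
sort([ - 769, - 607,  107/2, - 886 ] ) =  [-886, - 769, - 607, 107/2 ] 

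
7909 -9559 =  - 1650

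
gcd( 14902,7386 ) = 2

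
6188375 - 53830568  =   - 47642193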